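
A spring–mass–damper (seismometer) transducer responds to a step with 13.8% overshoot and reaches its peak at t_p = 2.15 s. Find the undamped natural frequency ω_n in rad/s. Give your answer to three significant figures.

The overshoot fixes ζ = −ln(OS)/√(π²+ln²(OS)) = 0.533.
From t_p = π/ω_d, ω_d = π/2.15 = 1.46 rad/s, so ω_n = ω_d/√(1−ζ²) = 1.73 rad/s.

ω_n ≈ 1.73 rad/s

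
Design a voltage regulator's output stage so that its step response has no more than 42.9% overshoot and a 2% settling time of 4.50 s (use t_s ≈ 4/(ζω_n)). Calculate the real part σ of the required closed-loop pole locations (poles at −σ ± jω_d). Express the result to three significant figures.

σ ≈ 0.889

The settling-time spec alone fixes σ = ζω_n = 4/t_s = 4/4.50 = 0.889.
(Overshoot then fixes ζ = 0.260 and hence ω_d = σ·√(1−ζ²)/ζ = 3.30 rad/s.)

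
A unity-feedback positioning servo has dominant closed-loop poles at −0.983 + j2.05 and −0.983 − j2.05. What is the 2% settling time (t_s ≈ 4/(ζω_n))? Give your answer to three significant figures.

For poles at −σ ± jω_d, ζω_n = σ = 0.983, so t_s ≈ 4/σ = 4.07 s.

t_s ≈ 4.07 s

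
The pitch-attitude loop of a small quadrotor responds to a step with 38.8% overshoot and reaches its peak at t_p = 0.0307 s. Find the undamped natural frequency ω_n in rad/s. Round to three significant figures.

ω_n ≈ 107 rad/s

The overshoot fixes ζ = −ln(OS)/√(π²+ln²(OS)) = 0.289.
From t_p = π/ω_d, ω_d = π/0.0307 = 102 rad/s, so ω_n = ω_d/√(1−ζ²) = 107 rad/s.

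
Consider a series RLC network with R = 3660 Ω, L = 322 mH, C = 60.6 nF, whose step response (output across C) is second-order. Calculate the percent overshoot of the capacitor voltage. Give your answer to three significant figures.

For a series RLC circuit (capacitor voltage as output), ω_n = 1/√(LC) = 1/√(322 mH · 60.6 nF) = 7160 rad/s.
ζ = (R/2)·√(C/L) = (3660/2)·√(60.6 nF/322 mH) = 0.794.
%OS = 100·exp(−πζ/√(1−ζ²)) = 1.65%.

%OS ≈ 1.65%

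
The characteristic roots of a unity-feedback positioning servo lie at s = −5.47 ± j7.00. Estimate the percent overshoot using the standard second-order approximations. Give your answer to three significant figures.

|pole| = ω_n = √(5.47² + 7.00²) = 8.88 rad/s; ζ = cos θ = σ/ω_n = 0.616.
%OS = 100 e^{−πζ/√(1−ζ²)} with ζ = 0.616 gives 8.59%.

%OS ≈ 8.59%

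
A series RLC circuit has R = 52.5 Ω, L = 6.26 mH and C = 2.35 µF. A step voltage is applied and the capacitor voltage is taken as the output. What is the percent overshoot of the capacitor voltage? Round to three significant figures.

%OS ≈ 15.6%

For a series RLC circuit (capacitor voltage as output), ω_n = 1/√(LC) = 1/√(6.26 mH · 2.35 µF) = 8240 rad/s.
ζ = (R/2)·√(C/L) = (52.5/2)·√(2.35 µF/6.26 mH) = 0.509.
%OS = 100·exp(−πζ/√(1−ζ²)) = 15.6%.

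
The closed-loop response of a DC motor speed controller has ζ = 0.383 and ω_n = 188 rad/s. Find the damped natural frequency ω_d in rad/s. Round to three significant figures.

ω_d ≈ 174 rad/s

ω_d = ω_n√(1−ζ²) = 188·√0.853 = 174 rad/s.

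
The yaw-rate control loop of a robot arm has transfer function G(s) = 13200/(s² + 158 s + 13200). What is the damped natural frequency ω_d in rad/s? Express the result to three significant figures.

Matching coefficients with s² + 2ζω_n s + ω_n² gives ω_n² = 13200 ⇒ ω_n = 115 rad/s, and ζ = 158/(2ω_n) = 0.688.
ω_d = ω_n√(1−ζ²) = 83.4 rad/s.

ω_d ≈ 83.4 rad/s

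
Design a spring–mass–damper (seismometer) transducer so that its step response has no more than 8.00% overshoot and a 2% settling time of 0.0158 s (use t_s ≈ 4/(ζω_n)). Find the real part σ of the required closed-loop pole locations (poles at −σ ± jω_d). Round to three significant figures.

σ ≈ 253

The settling-time spec alone fixes σ = ζω_n = 4/t_s = 4/0.0158 = 253.
(Overshoot then fixes ζ = 0.627 and hence ω_d = σ·√(1−ζ²)/ζ = 315 rad/s.)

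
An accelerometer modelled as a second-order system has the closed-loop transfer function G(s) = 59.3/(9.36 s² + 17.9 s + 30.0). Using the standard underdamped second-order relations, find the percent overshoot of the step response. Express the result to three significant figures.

%OS ≈ 13.7%

Dividing through by 9.36: denominator becomes s² + 1.912 s + 3.205.
So ω_n = √3.205 = 1.79 rad/s and ζ = 1.912/(2·1.79) = 0.534.
%OS = 100·exp(−πζ/√(1−ζ²)) = 13.7%.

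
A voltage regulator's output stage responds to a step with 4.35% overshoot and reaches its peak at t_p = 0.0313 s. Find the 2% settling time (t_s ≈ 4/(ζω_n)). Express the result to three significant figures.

t_s ≈ 0.0399 s

From the overshoot, ζ = −ln(OS)/√(π²+ln²(OS)) = 0.706.
t_p = π/ω_d ⇒ ω_d = 100 rad/s; then ω_n = ω_d/√(1−ζ²) = 142 rad/s.
t_s ≈ 4/(ζω_n) = 4/(0.706·142) = 0.0399 s.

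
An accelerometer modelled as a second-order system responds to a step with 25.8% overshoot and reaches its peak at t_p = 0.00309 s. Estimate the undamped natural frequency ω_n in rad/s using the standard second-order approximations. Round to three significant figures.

ω_n ≈ 1110 rad/s

From the overshoot, ζ = −ln(OS)/√(π²+ln²(OS)) = 0.396.
From t_p = π/ω_d, ω_d = π/0.00309 = 1020 rad/s, so ω_n = ω_d/√(1−ζ²) = 1110 rad/s.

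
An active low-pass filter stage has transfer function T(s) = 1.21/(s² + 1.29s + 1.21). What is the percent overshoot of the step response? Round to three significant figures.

%OS ≈ 10.3%

Matching coefficients with s² + 2ζω_n s + ω_n² gives ω_n² = 1.21 ⇒ ω_n = 1.10 rad/s, and ζ = 1.29/(2ω_n) = 0.586.
%OS = 100 e^{−πζ/√(1−ζ²)} with ζ = 0.586 gives 10.3%.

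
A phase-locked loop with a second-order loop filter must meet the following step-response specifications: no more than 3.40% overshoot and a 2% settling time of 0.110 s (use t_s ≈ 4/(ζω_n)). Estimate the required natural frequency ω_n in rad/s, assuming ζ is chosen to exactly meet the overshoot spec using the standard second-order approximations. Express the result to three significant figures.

ω_n ≈ 49.6 rad/s

ζ = −ln(OS)/√(π² + (ln OS)²). With OS = 0.0340, ln OS = −3.381 and ζ = 3.381/4.616 = 0.733.
Then ω_n = 4/(ζ t_s) = 4/(0.733 × 0.110) = 49.6 rad/s.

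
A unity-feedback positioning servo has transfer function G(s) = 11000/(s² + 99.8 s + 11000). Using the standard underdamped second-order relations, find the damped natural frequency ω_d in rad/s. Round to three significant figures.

Comparing the denominator to s² + 2ζω_n s + ω_n²: ω_n = √11000 = 105 rad/s, and 2ζω_n = 99.8 so ζ = 99.8/(2·105) = 0.476.
ω_d = 105·√(1 − 0.476²) = 92.2 rad/s.

ω_d ≈ 92.2 rad/s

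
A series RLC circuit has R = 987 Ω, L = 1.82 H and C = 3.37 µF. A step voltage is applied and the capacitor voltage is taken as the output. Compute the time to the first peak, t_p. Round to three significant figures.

t_p ≈ 0.0105 s

For a series RLC circuit (capacitor voltage as output), ω_n = 1/√(LC) = 1/√(1.82 H · 3.37 µF) = 404 rad/s.
ζ = (R/2)·√(C/L) = (987/2)·√(3.37 µF/1.82 H) = 0.672.
The damped frequency ω_d = ω_n√(1−ζ²) = 299 rad/s. t_p = π/ω_d = 0.0105 s.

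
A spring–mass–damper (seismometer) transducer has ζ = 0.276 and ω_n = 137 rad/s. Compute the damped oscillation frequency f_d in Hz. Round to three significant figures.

f_d ≈ 21.0 Hz

ω_d = ω_n√(1−ζ²) = 137·√0.924 = 132 rad/s.
f_d = ω_d/(2π) = 21.0 Hz.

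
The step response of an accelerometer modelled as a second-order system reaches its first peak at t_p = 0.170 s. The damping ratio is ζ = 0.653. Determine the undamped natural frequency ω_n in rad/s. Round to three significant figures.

Peak time t_p = π/ω_d, so ω_d = π/t_p = π/0.170 = 18.5 rad/s.
ω_n = ω_d/√(1−ζ²) = 18.5/√0.574 = 24.4 rad/s.

ω_n ≈ 24.4 rad/s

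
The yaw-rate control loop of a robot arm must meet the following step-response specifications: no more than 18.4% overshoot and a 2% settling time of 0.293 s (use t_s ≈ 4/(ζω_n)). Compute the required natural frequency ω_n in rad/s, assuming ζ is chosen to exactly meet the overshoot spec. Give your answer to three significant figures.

ζ = −ln(OS)/√(π² + (ln OS)²). With OS = 0.184, ln OS = −1.693 and ζ = 1.693/3.569 = 0.474.
Then ω_n = 4/(ζ t_s) = 4/(0.474 × 0.293) = 28.8 rad/s.

ω_n ≈ 28.8 rad/s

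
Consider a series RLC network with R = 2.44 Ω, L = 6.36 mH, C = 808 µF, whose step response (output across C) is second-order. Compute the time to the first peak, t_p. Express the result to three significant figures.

For a series RLC circuit (capacitor voltage as output), ω_n = 1/√(LC) = 1/√(6.36 mH · 808 µF) = 441 rad/s.
ζ = (R/2)·√(C/L) = (2.44/2)·√(808 µF/6.36 mH) = 0.435.
The damped frequency ω_d = ω_n√(1−ζ²) = 397 rad/s. t_p = π/ω_d = 0.00791 s.

t_p ≈ 0.00791 s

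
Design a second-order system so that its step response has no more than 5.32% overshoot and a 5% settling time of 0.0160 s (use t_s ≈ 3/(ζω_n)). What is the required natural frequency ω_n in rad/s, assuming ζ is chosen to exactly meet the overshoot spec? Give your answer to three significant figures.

ω_n ≈ 275 rad/s

Inverting the overshoot relation: ζ = |ln 0.0532|/√(π² + ln²0.0532) = 0.683.
From t_s ≈ 3/(ζω_n): ω_n = 3/(ζ·t_s) = 3/(0.683·0.0160) = 275 rad/s.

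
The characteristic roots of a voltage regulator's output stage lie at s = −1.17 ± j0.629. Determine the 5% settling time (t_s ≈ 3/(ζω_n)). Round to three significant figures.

For poles at −σ ± jω_d, ζω_n = σ = 1.17, so t_s ≈ 3/σ = 2.56 s.

t_s ≈ 2.56 s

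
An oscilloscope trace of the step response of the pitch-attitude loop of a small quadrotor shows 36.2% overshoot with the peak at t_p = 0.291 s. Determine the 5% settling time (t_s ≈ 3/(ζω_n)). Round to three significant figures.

The overshoot fixes ζ = −ln(OS)/√(π²+ln²(OS)) = 0.308.
From t_p = π/ω_d, ω_d = π/0.291 = 10.8 rad/s, so ω_n = ω_d/√(1−ζ²) = 11.3 rad/s.
t_s ≈ 3/(ζω_n) = 3/(0.308·11.3) = 0.859 s.

t_s ≈ 0.859 s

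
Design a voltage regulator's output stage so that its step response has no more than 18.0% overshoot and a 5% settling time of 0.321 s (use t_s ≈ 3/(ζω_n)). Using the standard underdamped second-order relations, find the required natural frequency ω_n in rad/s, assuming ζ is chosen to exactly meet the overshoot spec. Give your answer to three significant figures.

ω_n ≈ 19.5 rad/s

ζ = −ln(OS)/√(π² + (ln OS)²). With OS = 0.180, ln OS = −1.715 and ζ = 1.715/3.579 = 0.479.
Then ω_n = 3/(ζ t_s) = 3/(0.479 × 0.321) = 19.5 rad/s.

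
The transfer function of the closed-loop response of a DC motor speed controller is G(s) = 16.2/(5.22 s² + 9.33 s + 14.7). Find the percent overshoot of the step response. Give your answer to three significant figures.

Dividing through by 5.22: denominator becomes s² + 1.787 s + 2.816.
So ω_n = √2.816 = 1.68 rad/s and ζ = 1.787/(2·1.68) = 0.533.
%OS = 100·exp(−πζ/√(1−ζ²)) = 13.9%.

%OS ≈ 13.9%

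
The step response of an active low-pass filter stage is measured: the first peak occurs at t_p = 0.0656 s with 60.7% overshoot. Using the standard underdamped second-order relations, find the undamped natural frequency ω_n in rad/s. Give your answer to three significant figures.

From the overshoot, ζ = −ln(OS)/√(π²+ln²(OS)) = 0.157.
From t_p = π/ω_d, ω_d = π/0.0656 = 47.9 rad/s, so ω_n = ω_d/√(1−ζ²) = 48.5 rad/s.

ω_n ≈ 48.5 rad/s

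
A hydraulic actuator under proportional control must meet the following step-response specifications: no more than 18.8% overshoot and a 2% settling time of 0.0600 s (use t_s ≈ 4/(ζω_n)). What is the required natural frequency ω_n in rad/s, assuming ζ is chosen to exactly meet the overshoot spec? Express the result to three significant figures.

Inverting the overshoot relation: ζ = |ln 0.188|/√(π² + ln²0.188) = 0.470.
Then ω_n = 4/(ζ t_s) = 4/(0.470 × 0.0600) = 142 rad/s.

ω_n ≈ 142 rad/s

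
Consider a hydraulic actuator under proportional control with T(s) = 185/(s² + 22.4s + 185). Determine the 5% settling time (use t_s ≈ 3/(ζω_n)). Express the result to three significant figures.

t_s ≈ 0.268 s

Matching coefficients with s² + 2ζω_n s + ω_n² gives ω_n² = 185 ⇒ ω_n = 13.6 rad/s, and ζ = 22.4/(2ω_n) = 0.823.
t_s ≈ 3/(ζω_n) = 3/(0.823·13.6) = 0.268 s.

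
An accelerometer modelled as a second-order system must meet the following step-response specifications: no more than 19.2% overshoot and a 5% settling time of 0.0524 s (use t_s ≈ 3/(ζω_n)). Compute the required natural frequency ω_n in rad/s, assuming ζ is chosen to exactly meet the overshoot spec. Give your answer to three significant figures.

ω_n ≈ 123 rad/s

ζ = −ln(OS)/√(π² + (ln OS)²). With OS = 0.192, ln OS = −1.650 and ζ = 1.650/3.549 = 0.465.
From t_s ≈ 3/(ζω_n): ω_n = 3/(ζ·t_s) = 3/(0.465·0.0524) = 123 rad/s.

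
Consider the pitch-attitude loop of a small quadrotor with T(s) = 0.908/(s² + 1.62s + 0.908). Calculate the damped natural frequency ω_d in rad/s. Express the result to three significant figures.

Matching coefficients with s² + 2ζω_n s + ω_n² gives ω_n² = 0.908 ⇒ ω_n = 0.953 rad/s, and ζ = 1.62/(2ω_n) = 0.850.
The damped frequency ω_d = ω_n√(1−ζ²) = 0.502 rad/s.

ω_d ≈ 0.502 rad/s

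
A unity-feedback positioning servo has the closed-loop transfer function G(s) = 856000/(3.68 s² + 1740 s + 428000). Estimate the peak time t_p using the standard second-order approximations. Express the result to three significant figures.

Dividing through by 3.68: denominator becomes s² + 472.8 s + 116300.
So ω_n = √116300 = 341 rad/s and ζ = 472.8/(2·341) = 0.693.
The damped frequency ω_d = ω_n√(1−ζ²) = 246 rad/s. t_p = π/ω_d = 0.0128 s.

t_p ≈ 0.0128 s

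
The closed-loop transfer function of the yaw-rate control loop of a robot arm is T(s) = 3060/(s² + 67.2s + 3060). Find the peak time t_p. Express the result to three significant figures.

Comparing the denominator to s² + 2ζω_n s + ω_n²: ω_n = √3060 = 55.3 rad/s, and 2ζω_n = 67.2 so ζ = 67.2/(2·55.3) = 0.607.
ω_d = 55.3·√(1 − 0.607²) = 43.9 rad/s. Then t_p = π/ω_d = 0.0715 s.

t_p ≈ 0.0715 s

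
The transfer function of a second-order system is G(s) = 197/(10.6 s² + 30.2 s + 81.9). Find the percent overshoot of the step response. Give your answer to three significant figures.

%OS ≈ 15.3%

Dividing through by 10.6: denominator becomes s² + 2.849 s + 7.726.
So ω_n = √7.726 = 2.78 rad/s and ζ = 2.849/(2·2.78) = 0.512.
%OS = 100·exp(−πζ/√(1−ζ²)) = 15.3%.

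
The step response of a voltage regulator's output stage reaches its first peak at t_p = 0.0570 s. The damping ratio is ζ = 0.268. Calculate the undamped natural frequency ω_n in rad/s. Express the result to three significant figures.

Peak time t_p = π/ω_d, so ω_d = π/t_p = π/0.0570 = 55.1 rad/s.
ω_n = ω_d/√(1−ζ²) = 55.1/√0.928 = 57.2 rad/s.

ω_n ≈ 57.2 rad/s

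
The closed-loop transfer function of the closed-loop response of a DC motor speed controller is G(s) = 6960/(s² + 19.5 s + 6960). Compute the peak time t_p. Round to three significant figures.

t_p ≈ 0.0379 s

Comparing the denominator to s² + 2ζω_n s + ω_n²: ω_n = √6960 = 83.4 rad/s, and 2ζω_n = 19.5 so ζ = 19.5/(2·83.4) = 0.117.
The damped frequency ω_d = ω_n√(1−ζ²) = 82.9 rad/s. Then t_p = π/ω_d = 0.0379 s.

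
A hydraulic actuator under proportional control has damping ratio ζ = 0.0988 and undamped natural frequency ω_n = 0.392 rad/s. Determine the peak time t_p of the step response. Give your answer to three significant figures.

The damped frequency is ω_d = ω_n√(1−ζ²) = 0.392·√(1−0.00976) = 0.390 rad/s.
Peak time t_p = π/ω_d = π/0.390 = 8.05 s.

t_p ≈ 8.05 s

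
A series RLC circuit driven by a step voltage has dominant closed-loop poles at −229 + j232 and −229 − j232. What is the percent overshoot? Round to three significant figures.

With σ = 229, ω_d = 232: ω_n = √(σ²+ω_d²) = 326 rad/s, ζ = σ/ω_n = 0.702.
Overshoot: exp(−π·0.702/√(1−0.702²)) = 0.0450, i.e. 4.50%.

%OS ≈ 4.50%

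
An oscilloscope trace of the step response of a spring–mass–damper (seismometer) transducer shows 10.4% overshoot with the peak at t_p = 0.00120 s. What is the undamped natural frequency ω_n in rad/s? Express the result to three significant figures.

ζ from %OS: ζ = |ln 0.104|/√(π²+ln²0.104) = 0.585.
From t_p = π/ω_d, ω_d = π/0.00120 = 2620 rad/s, so ω_n = ω_d/√(1−ζ²) = 3230 rad/s.

ω_n ≈ 3230 rad/s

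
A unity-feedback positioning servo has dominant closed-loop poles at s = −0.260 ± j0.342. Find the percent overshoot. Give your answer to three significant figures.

%OS ≈ 9.18%

The poles are at −σ ± jω_d with σ = 0.260 and ω_d = 0.342, so ω_n = √(σ²+ω_d²) = 0.430 rad/s and ζ = σ/ω_n = 0.605.
%OS = 100·exp(−πζ/√(1−ζ²)) = 9.18%.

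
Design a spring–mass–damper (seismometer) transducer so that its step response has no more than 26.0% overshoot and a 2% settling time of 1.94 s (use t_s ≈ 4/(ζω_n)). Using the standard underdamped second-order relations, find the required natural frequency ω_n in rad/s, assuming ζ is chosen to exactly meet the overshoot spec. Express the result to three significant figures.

ω_n ≈ 5.23 rad/s

From %OS = 100·exp(−πζ/√(1−ζ²)), invert to get ζ = −ln(OS)/√(π² + ln²(OS)) with OS = 0.260.
−ln 0.260 = 1.347, so ζ = 1.347/√(π² + 1.815) = 0.394.
From t_s ≈ 4/(ζω_n): ω_n = 4/(ζ·t_s) = 4/(0.394·1.94) = 5.23 rad/s.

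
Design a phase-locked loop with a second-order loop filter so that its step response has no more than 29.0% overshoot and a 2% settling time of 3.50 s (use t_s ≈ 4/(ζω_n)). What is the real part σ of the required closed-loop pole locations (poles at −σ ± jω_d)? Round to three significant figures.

σ ≈ 1.14

The settling-time spec alone fixes σ = ζω_n = 4/t_s = 4/3.50 = 1.14.
(Overshoot then fixes ζ = 0.367 and hence ω_d = σ·√(1−ζ²)/ζ = 2.90 rad/s.)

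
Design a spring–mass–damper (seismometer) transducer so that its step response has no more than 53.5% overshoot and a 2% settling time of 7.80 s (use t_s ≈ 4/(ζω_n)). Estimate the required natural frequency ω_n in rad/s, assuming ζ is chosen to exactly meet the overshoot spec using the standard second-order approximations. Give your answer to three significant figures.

ω_n ≈ 2.63 rad/s

From %OS = 100·exp(−πζ/√(1−ζ²)), invert to get ζ = −ln(OS)/√(π² + ln²(OS)) with OS = 0.535.
−ln 0.535 = 0.6255, so ζ = 0.6255/√(π² + 0.3912) = 0.195.
From t_s ≈ 4/(ζω_n): ω_n = 4/(ζ·t_s) = 4/(0.195·7.80) = 2.63 rad/s.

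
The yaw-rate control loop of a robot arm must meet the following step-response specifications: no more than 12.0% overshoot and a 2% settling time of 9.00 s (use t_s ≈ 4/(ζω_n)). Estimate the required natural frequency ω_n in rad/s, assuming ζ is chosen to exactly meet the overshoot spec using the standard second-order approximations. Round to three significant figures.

ω_n ≈ 0.794 rad/s

ζ = −ln(OS)/√(π² + (ln OS)²). With OS = 0.120, ln OS = −2.120 and ζ = 2.120/3.790 = 0.559.
Then ω_n = 4/(ζ t_s) = 4/(0.559 × 9.00) = 0.794 rad/s.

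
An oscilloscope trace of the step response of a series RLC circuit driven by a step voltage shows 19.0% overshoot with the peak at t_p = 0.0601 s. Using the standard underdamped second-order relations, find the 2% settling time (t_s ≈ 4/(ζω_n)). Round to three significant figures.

t_s ≈ 0.145 s

ζ from %OS: ζ = |ln 0.190|/√(π²+ln²0.190) = 0.467.
From t_p = π/ω_d, ω_d = π/0.0601 = 52.3 rad/s, so ω_n = ω_d/√(1−ζ²) = 59.1 rad/s.
t_s ≈ 4/(ζω_n) = 4/(0.467·59.1) = 0.145 s.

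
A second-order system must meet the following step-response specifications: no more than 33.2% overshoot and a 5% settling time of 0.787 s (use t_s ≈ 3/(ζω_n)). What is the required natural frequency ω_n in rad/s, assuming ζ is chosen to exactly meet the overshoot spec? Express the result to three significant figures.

From %OS = 100·exp(−πζ/√(1−ζ²)), invert to get ζ = −ln(OS)/√(π² + ln²(OS)) with OS = 0.332.
−ln 0.332 = 1.103, so ζ = 1.103/√(π² + 1.216) = 0.331.
From t_s ≈ 3/(ζω_n): ω_n = 3/(ζ·t_s) = 3/(0.331·0.787) = 11.5 rad/s.

ω_n ≈ 11.5 rad/s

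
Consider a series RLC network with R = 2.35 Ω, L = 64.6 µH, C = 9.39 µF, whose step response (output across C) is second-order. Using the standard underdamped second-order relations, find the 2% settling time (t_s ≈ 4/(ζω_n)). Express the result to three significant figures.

For a series RLC circuit (capacitor voltage as output), ω_n = 1/√(LC) = 1/√(64.6 µH · 9.39 µF) = 40600 rad/s.
ζ = (R/2)·√(C/L) = (2.35/2)·√(9.39 µF/64.6 µH) = 0.448.
t_s ≈ 4/(ζω_n) = 0.000220 s.

t_s ≈ 0.000220 s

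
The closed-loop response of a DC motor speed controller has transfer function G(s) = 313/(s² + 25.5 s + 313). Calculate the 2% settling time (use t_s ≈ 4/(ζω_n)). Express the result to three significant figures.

Comparing the denominator to s² + 2ζω_n s + ω_n²: ω_n = √313 = 17.7 rad/s, and 2ζω_n = 25.5 so ζ = 25.5/(2·17.7) = 0.721.
t_s ≈ 4/(ζω_n) = 4/(0.721·17.7) = 0.314 s.

t_s ≈ 0.314 s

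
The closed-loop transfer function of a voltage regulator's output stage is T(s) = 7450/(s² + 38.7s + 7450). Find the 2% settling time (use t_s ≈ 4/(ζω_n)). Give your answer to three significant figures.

Comparing the denominator to s² + 2ζω_n s + ω_n²: ω_n = √7450 = 86.3 rad/s, and 2ζω_n = 38.7 so ζ = 38.7/(2·86.3) = 0.224.
t_s ≈ 4/(ζω_n) = 4/(0.224·86.3) = 0.207 s.

t_s ≈ 0.207 s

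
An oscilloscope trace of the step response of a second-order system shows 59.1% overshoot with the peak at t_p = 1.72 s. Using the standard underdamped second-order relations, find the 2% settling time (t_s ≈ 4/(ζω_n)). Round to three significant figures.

t_s ≈ 13.1 s

From the overshoot, ζ = −ln(OS)/√(π²+ln²(OS)) = 0.165.
From t_p = π/ω_d, ω_d = π/1.72 = 1.83 rad/s, so ω_n = ω_d/√(1−ζ²) = 1.85 rad/s.
t_s ≈ 4/(ζω_n) = 4/(0.165·1.85) = 13.1 s.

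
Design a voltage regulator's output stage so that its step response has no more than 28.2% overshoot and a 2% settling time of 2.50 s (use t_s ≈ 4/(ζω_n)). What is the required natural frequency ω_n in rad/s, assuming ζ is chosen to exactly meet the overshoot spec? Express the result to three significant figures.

ζ = −ln(OS)/√(π² + (ln OS)²). With OS = 0.282, ln OS = −1.266 and ζ = 1.266/3.387 = 0.374.
From t_s ≈ 4/(ζω_n): ω_n = 4/(ζ·t_s) = 4/(0.374·2.50) = 4.28 rad/s.

ω_n ≈ 4.28 rad/s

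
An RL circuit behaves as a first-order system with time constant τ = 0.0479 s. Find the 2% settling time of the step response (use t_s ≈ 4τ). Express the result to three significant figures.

t_s ≈ 4τ = 0.192 s.

t_s ≈ 0.192 s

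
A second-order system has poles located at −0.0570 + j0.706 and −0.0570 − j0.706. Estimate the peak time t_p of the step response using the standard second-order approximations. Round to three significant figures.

t_p = π/ω_d with ω_d = 0.706 (the imaginary part), so t_p = 4.45 s.

t_p ≈ 4.45 s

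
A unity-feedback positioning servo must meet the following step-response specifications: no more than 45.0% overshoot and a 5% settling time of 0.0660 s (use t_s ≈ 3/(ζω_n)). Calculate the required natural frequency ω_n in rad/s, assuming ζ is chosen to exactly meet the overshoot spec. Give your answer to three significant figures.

ω_n ≈ 185 rad/s

Inverting the overshoot relation: ζ = |ln 0.450|/√(π² + ln²0.450) = 0.246.
Then ω_n = 3/(ζ t_s) = 3/(0.246 × 0.0660) = 185 rad/s.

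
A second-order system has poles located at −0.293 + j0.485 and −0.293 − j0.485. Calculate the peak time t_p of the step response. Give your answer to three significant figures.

t_p = π/ω_d with ω_d = 0.485 (the imaginary part), so t_p = 6.48 s.

t_p ≈ 6.48 s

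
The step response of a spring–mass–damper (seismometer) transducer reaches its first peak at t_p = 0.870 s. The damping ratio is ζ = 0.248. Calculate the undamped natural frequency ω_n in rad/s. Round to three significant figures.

Peak time t_p = π/ω_d, so ω_d = π/t_p = π/0.870 = 3.61 rad/s.
ω_n = ω_d/√(1−ζ²) = 3.61/√0.938 = 3.73 rad/s.

ω_n ≈ 3.73 rad/s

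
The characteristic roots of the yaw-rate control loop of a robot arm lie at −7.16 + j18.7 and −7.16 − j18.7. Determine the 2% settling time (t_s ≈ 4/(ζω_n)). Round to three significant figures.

t_s ≈ 0.559 s

For poles at −σ ± jω_d, ζω_n = σ = 7.16, so t_s ≈ 4/σ = 0.559 s.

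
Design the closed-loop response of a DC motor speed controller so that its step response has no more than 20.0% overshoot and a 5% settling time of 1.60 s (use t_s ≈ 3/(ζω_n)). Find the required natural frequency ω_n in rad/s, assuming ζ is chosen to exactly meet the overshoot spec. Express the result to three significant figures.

ω_n ≈ 4.11 rad/s

Inverting the overshoot relation: ζ = |ln 0.200|/√(π² + ln²0.200) = 0.456.
From t_s ≈ 3/(ζω_n): ω_n = 3/(ζ·t_s) = 3/(0.456·1.60) = 4.11 rad/s.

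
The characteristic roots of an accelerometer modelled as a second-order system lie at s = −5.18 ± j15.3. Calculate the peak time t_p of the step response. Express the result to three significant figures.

t_p ≈ 0.205 s

t_p = π/ω_d with ω_d = 15.3 (the imaginary part), so t_p = 0.205 s.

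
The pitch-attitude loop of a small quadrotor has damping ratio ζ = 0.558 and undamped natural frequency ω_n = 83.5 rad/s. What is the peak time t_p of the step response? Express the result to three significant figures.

The damped frequency is ω_d = ω_n√(1−ζ²) = 83.5·√(1−0.311) = 69.3 rad/s.
Peak time t_p = π/ω_d = π/69.3 = 0.0453 s.

t_p ≈ 0.0453 s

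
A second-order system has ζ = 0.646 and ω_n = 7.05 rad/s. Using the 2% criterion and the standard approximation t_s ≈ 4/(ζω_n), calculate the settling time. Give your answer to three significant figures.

t_s ≈ 4/(ζω_n) = 4/(0.646 × 7.05) = 0.878 s.

t_s ≈ 0.878 s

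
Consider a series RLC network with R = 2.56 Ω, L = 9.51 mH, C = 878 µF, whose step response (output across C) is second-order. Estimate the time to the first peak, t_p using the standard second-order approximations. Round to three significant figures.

t_p ≈ 0.00985 s

For a series RLC circuit (capacitor voltage as output), ω_n = 1/√(LC) = 1/√(9.51 mH · 878 µF) = 346 rad/s.
ζ = (R/2)·√(C/L) = (2.56/2)·√(878 µF/9.51 mH) = 0.389.
ω_d = ω_n√(1−ζ²) = 319 rad/s. t_p = π/ω_d = 0.00985 s.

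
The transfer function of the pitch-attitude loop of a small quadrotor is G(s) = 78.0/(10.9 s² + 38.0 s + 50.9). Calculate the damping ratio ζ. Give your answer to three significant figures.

Dividing through by 10.9: denominator becomes s² + 3.486 s + 4.670.
So ω_n = √4.670 = 2.16 rad/s and ζ = 3.486/(2·2.16) = 0.807.

ζ ≈ 0.807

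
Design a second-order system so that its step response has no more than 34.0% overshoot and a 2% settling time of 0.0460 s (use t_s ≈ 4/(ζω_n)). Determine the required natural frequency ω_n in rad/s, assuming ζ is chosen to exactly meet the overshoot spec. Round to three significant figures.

ζ = −ln(OS)/√(π² + (ln OS)²). With OS = 0.340, ln OS = −1.079 and ζ = 1.079/3.322 = 0.325.
From t_s ≈ 4/(ζω_n): ω_n = 4/(ζ·t_s) = 4/(0.325·0.0460) = 268 rad/s.

ω_n ≈ 268 rad/s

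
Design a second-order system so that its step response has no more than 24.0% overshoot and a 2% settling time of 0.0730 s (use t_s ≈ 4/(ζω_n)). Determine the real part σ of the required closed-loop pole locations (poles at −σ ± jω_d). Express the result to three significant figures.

σ ≈ 54.8

The settling-time spec alone fixes σ = ζω_n = 4/t_s = 4/0.0730 = 54.8.
(Overshoot then fixes ζ = 0.414 and hence ω_d = σ·√(1−ζ²)/ζ = 121 rad/s.)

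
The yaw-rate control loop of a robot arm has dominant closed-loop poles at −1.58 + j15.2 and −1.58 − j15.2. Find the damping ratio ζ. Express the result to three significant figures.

ζ ≈ 0.103

|pole| = ω_n = √(1.58² + 15.2²) = 15.3 rad/s; ζ = cos θ = σ/ω_n = 0.103.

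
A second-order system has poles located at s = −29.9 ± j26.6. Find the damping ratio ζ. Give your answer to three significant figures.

|pole| = ω_n = √(29.9² + 26.6²) = 40.0 rad/s; ζ = cos θ = σ/ω_n = 0.747.

ζ ≈ 0.747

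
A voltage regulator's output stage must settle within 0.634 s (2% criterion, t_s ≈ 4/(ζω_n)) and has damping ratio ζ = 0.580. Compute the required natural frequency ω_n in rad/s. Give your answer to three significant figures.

ω_n ≈ 10.9 rad/s

Rearranging t_s ≈ 4/(ζω_n) gives ω_n = 4/(ζ·t_s) = 4/(0.580 × 0.634) = 10.9 rad/s.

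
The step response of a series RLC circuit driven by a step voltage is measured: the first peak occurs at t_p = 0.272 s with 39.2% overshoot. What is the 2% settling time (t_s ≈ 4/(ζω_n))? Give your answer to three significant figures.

t_s ≈ 1.16 s

ζ from %OS: ζ = |ln 0.392|/√(π²+ln²0.392) = 0.286.
From t_p = π/ω_d, ω_d = π/0.272 = 11.5 rad/s, so ω_n = ω_d/√(1−ζ²) = 12.1 rad/s.
t_s ≈ 4/(ζω_n) = 4/(0.286·12.1) = 1.16 s.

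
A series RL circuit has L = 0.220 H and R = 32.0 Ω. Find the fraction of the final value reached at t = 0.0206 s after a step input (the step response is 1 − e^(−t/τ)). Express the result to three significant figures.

y/y_∞ ≈ 0.950

τ = L/R = 0.220/32.0 = 0.00688 s.
y(t)/y_∞ = 1 − e^(−t/τ) = 1 − e^(−0.0206/0.00688) = 1 − e^(−3.00) = 0.950.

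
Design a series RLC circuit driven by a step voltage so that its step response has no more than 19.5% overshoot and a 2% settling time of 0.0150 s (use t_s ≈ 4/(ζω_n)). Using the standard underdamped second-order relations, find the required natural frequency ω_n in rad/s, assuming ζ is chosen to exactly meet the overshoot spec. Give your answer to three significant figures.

ω_n ≈ 578 rad/s

From %OS = 100·exp(−πζ/√(1−ζ²)), invert to get ζ = −ln(OS)/√(π² + ln²(OS)) with OS = 0.195.
−ln 0.195 = 1.635, so ζ = 1.635/√(π² + 2.672) = 0.462.
From t_s ≈ 4/(ζω_n): ω_n = 4/(ζ·t_s) = 4/(0.462·0.0150) = 578 rad/s.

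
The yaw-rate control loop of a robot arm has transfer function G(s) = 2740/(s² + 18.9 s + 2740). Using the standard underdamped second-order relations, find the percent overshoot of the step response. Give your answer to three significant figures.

Comparing the denominator to s² + 2ζω_n s + ω_n²: ω_n = √2740 = 52.3 rad/s, and 2ζω_n = 18.9 so ζ = 18.9/(2·52.3) = 0.181.
%OS = 100 e^{−πζ/√(1−ζ²)} with ζ = 0.181 gives 56.2%.

%OS ≈ 56.2%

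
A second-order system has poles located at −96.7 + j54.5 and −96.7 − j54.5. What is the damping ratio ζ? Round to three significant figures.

The poles are at −σ ± jω_d with σ = 96.7 and ω_d = 54.5, so ω_n = √(σ²+ω_d²) = 111 rad/s and ζ = σ/ω_n = 0.871.

ζ ≈ 0.871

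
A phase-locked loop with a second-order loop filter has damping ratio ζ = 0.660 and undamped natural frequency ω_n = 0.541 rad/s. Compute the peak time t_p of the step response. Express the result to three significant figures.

t_p ≈ 7.73 s

The damped frequency is ω_d = ω_n√(1−ζ²) = 0.541·√(1−0.436) = 0.406 rad/s.
Peak time t_p = π/ω_d = π/0.406 = 7.73 s.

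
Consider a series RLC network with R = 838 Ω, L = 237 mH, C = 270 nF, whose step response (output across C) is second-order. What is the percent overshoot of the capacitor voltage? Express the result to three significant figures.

For a series RLC circuit (capacitor voltage as output), ω_n = 1/√(LC) = 1/√(237 mH · 270 nF) = 3950 rad/s.
ζ = (R/2)·√(C/L) = (838/2)·√(270 nF/237 mH) = 0.447.
Overshoot: exp(−π·0.447/√(1−0.447²)) = 0.208, i.e. 20.8%.

%OS ≈ 20.8%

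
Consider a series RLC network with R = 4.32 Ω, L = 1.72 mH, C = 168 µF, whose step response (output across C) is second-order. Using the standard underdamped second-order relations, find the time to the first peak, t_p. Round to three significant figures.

t_p ≈ 0.00229 s

For a series RLC circuit (capacitor voltage as output), ω_n = 1/√(LC) = 1/√(1.72 mH · 168 µF) = 1860 rad/s.
ζ = (R/2)·√(C/L) = (4.32/2)·√(168 µF/1.72 mH) = 0.675.
The damped frequency ω_d = ω_n√(1−ζ²) = 1370 rad/s. t_p = π/ω_d = 0.00229 s.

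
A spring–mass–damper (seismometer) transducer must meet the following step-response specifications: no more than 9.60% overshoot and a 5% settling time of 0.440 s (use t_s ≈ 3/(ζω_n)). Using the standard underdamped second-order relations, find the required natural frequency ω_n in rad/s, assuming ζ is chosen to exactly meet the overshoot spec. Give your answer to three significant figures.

ω_n ≈ 11.4 rad/s

Inverting the overshoot relation: ζ = |ln 0.0960|/√(π² + ln²0.0960) = 0.598.
From t_s ≈ 3/(ζω_n): ω_n = 3/(ζ·t_s) = 3/(0.598·0.440) = 11.4 rad/s.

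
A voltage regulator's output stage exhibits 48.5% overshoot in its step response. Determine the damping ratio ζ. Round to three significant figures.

From %OS = 100·exp(−πζ/√(1−ζ²)), invert to get ζ = −ln(OS)/√(π² + ln²(OS)) with OS = 0.485.
−ln 0.485 = 0.7236, so ζ = 0.7236/√(π² + 0.5236) = 0.224.

ζ ≈ 0.224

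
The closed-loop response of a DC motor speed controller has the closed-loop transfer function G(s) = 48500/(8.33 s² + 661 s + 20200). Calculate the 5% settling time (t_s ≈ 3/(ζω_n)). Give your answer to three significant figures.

t_s ≈ 0.0756 s

Dividing through by 8.33: denominator becomes s² + 79.35 s + 2425.
So ω_n = √2425 = 49.2 rad/s and ζ = 79.35/(2·49.2) = 0.806.
t_s ≈ 3/(ζω_n) = 0.0756 s.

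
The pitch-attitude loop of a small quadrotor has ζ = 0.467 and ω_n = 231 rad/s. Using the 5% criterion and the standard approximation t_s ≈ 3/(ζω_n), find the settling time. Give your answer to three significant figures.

t_s ≈ 0.0278 s

t_s ≈ 3/(ζω_n) = 3/(0.467 × 231) = 0.0278 s.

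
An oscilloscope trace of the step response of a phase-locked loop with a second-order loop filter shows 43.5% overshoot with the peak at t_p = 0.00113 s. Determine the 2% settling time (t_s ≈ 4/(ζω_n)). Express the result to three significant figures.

t_s ≈ 0.00543 s

The overshoot fixes ζ = −ln(OS)/√(π²+ln²(OS)) = 0.256.
t_p = π/ω_d ⇒ ω_d = 2780 rad/s; then ω_n = ω_d/√(1−ζ²) = 2880 rad/s.
t_s ≈ 4/(ζω_n) = 4/(0.256·2880) = 0.00543 s.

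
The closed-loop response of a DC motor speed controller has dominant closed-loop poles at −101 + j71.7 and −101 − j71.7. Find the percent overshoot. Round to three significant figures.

The poles are at −σ ± jω_d with σ = 101 and ω_d = 71.7, so ω_n = √(σ²+ω_d²) = 124 rad/s and ζ = σ/ω_n = 0.815.
Overshoot: exp(−π·0.815/√(1−0.815²)) = 0.0120, i.e. 1.20%.

%OS ≈ 1.20%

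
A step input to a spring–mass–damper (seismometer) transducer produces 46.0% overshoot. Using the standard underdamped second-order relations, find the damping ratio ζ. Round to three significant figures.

ζ ≈ 0.240

Inverting the overshoot relation: ζ = |ln 0.460|/√(π² + ln²0.460) = 0.240.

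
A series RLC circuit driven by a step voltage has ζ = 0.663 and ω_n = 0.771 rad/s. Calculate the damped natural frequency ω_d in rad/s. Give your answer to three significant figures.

ω_d ≈ 0.577 rad/s

ω_d = ω_n√(1−ζ²) = 0.771·√0.560 = 0.577 rad/s.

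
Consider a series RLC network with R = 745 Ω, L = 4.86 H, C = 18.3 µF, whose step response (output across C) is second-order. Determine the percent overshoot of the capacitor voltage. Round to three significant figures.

%OS ≈ 3.74%

For a series RLC circuit (capacitor voltage as output), ω_n = 1/√(LC) = 1/√(4.86 H · 18.3 µF) = 106 rad/s.
ζ = (R/2)·√(C/L) = (745/2)·√(18.3 µF/4.86 H) = 0.723.
%OS = 100·exp(−πζ/√(1−ζ²)) = 3.74%.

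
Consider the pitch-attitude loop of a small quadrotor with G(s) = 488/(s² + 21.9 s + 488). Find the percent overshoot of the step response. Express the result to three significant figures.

%OS ≈ 16.6%

Comparing the denominator to s² + 2ζω_n s + ω_n²: ω_n = √488 = 22.1 rad/s, and 2ζω_n = 21.9 so ζ = 21.9/(2·22.1) = 0.496.
%OS = 100 e^{−πζ/√(1−ζ²)} with ζ = 0.496 gives 16.6%.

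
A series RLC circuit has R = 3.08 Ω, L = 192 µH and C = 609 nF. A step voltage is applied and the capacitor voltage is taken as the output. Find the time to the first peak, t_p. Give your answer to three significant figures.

t_p ≈ 0.0000341 s

For a series RLC circuit (capacitor voltage as output), ω_n = 1/√(LC) = 1/√(192 µH · 609 nF) = 92500 rad/s.
ζ = (R/2)·√(C/L) = (3.08/2)·√(609 nF/192 µH) = 0.0867.
ω_d = 92500·√(1 − 0.0867²) = 92100 rad/s. t_p = π/ω_d = 0.0000341 s.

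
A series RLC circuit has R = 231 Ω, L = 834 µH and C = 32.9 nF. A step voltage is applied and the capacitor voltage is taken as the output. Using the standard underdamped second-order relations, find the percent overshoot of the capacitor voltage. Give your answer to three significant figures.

%OS ≈ 3.65%

For a series RLC circuit (capacitor voltage as output), ω_n = 1/√(LC) = 1/√(834 µH · 32.9 nF) = 191000 rad/s.
ζ = (R/2)·√(C/L) = (231/2)·√(32.9 nF/834 µH) = 0.725.
%OS = 100·exp(−πζ/√(1−ζ²)) = 3.65%.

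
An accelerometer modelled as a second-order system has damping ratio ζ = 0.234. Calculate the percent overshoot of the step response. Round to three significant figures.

For an underdamped second-order system, %OS = 100·exp(−πζ/√(1−ζ²)).
πζ/√(1−ζ²) = π·0.234/√(1−0.0548) = 0.7561, so %OS = 100·e^(−0.7561) = 46.9%.

%OS ≈ 46.9%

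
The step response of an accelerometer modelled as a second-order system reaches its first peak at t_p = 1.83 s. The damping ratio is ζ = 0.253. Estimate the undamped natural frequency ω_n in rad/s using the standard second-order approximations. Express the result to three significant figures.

Peak time t_p = π/ω_d, so ω_d = π/t_p = π/1.83 = 1.72 rad/s.
ω_n = ω_d/√(1−ζ²) = 1.72/√0.936 = 1.77 rad/s.

ω_n ≈ 1.77 rad/s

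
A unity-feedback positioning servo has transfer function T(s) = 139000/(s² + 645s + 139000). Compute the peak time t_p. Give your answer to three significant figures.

t_p ≈ 0.0168 s

Matching coefficients with s² + 2ζω_n s + ω_n² gives ω_n² = 139000 ⇒ ω_n = 373 rad/s, and ζ = 645/(2ω_n) = 0.865.
ω_d = 373·√(1 − 0.865²) = 187 rad/s. Then t_p = π/ω_d = 0.0168 s.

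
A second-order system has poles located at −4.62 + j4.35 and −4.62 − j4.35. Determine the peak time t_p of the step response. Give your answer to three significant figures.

t_p = π/ω_d with ω_d = 4.35 (the imaginary part), so t_p = 0.722 s.

t_p ≈ 0.722 s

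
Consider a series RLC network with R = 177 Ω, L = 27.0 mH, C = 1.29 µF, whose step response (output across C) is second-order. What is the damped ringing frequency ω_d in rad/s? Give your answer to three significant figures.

ω_d ≈ 4240 rad/s

For a series RLC circuit (capacitor voltage as output), ω_n = 1/√(LC) = 1/√(27.0 mH · 1.29 µF) = 5360 rad/s.
ζ = (R/2)·√(C/L) = (177/2)·√(1.29 µF/27.0 mH) = 0.612.
ω_d = ω_n√(1−ζ²) = 4240 rad/s.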